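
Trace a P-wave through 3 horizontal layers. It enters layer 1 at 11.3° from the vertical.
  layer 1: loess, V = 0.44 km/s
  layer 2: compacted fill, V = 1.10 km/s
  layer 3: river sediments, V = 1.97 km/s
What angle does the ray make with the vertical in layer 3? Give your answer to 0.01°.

61.32°

Ray parameter p = sin 11.3° / 0.44 = 4.4533e-01 s/km.
sin θ_3 = p·V_3 = 4.4533e-01 × 1.97 = 0.8773.
θ_3 = 61.32° from the vertical.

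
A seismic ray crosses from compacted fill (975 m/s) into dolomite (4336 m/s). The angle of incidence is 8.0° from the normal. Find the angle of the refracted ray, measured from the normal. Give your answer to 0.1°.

38.2°

sin θ₁/V₁ = sin θ₂/V₂ ⇒ sin θ₂ = 4336·sin 8.0°/975 = 4336·0.1392/975 = 0.6189.
θ₂ = sin⁻¹(0.6189) = 38.24° (from vertical).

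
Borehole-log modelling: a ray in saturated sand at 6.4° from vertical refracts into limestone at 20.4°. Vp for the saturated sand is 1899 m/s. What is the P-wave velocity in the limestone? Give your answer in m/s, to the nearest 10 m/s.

sin 6.4° = 0.1115; sin 20.4° = 0.3486.
V₂ = V₁·(sin θ₂/sin θ₁) = 1899·(0.3486/0.1115) = 5938.32 m/s.

5940 m/s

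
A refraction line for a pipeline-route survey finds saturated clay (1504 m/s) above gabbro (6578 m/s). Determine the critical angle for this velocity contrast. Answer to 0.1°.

13.2°

Critical incidence: sin θ_c = V₁/V₂ = 1504/6578 = 0.2286.
θ_c = arcsin 0.2286 = 13.22°.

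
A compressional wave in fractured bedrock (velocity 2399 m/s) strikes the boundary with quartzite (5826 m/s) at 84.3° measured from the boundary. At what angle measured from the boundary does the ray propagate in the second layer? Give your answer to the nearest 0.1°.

76.0°

Angle from the normal: 90° − 84.3° = 5.7°.
Snell's law: sin θ₂ = (V₂/V₁)·sin θ₁ = (5826/2399)·sin 5.7° = 0.2412.
θ₂ = arcsin 0.2412 = 13.96° from the normal.
From the interface: 90° − 13.96° = 76.04°.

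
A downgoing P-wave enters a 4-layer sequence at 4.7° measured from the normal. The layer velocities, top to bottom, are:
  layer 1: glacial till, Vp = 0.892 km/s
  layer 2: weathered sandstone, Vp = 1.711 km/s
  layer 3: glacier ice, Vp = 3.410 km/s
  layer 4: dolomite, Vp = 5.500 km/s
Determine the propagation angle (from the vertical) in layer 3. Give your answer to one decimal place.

Snell's law across each interface conserves sin θ / V, so sin θ_3 = V_3·sin θ₁/V₁.
sin θ_3 = 3.410 × sin 4.7° / 0.892 = 0.3132.
θ_3 = arcsin 0.3132 = 18.25°.

18.3°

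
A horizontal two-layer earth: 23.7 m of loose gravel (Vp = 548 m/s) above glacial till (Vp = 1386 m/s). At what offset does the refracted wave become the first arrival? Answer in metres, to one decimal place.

72.0 m

x_cross = 2h·√((V₂+V₁)/(V₂−V₁)).
(V₂+V₁)/(V₂−V₁) = (1386+548)/(1386−548) = 2.3079; √ = 1.5192.
x_cross = 2·23.7·1.5192 = 72.01 m.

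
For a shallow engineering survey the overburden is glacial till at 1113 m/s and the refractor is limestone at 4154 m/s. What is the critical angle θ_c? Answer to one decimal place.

15.5°

Critical incidence: sin θ_c = V₁/V₂ = 1113/4154 = 0.2679.
θ_c = arcsin 0.2679 = 15.54°.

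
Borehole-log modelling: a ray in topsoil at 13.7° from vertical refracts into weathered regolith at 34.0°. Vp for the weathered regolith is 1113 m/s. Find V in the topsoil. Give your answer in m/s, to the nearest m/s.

471 m/s

Snell's law: sin 13.7°/V₁ = sin 34.0°/V₂.
V₁ = V₂·sin 13.7°/sin 34.0° = 1113 × 0.4235 = 471.40 m/s.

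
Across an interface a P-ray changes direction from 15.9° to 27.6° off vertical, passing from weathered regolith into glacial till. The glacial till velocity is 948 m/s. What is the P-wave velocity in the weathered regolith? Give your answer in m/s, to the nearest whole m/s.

Snell's law: sin 15.9°/V₁ = sin 27.6°/V₂.
V₁ = V₂·sin 15.9°/sin 27.6° = 948 × 0.5913 = 560.58 m/s.

561 m/s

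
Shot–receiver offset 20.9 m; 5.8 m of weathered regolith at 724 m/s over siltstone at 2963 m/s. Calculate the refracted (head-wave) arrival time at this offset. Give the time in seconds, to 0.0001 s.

t = x/V₂ + 2h·√(V₂²−V₁²)/(V₁V₂).
√(V₂²−V₁²) = √(2963²−724²) = 2873.2 m/s; delay term = 2·5.8·2873.2/(724·2963) = 0.01554 s.
t = 20.9/2963 + 0.01554 = 0.02259 s.

0.0226 s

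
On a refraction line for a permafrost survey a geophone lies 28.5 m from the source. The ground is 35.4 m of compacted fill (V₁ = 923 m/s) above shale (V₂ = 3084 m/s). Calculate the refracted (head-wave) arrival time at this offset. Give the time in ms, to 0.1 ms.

t = x/V₂ + 2h·√(V₂²−V₁²)/(V₁V₂).
√(V₂²−V₁²) = √(3084²−923²) = 2942.6 m/s; delay term = 2·35.4·2942.6/(923·3084) = 0.07319 s.
t = 28.5/3084 + 0.07319 = 0.08243 s.

82.4 ms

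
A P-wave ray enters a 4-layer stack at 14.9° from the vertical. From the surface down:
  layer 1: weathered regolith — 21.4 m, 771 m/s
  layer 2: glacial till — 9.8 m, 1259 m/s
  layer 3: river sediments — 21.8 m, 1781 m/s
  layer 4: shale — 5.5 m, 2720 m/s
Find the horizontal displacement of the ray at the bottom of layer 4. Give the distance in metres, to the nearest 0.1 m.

Ray parameter p = sin 14.9° / 771 m/s = 3.3351e-04 s/m.
Layer 1: θ = 14.90°; offset = 21.4·tan 14.90° = 5.694 m.
Layer 2: sin θ = p·1259 = 0.4199 → θ = 24.83°; offset = 9.8·tan 24.83° = 4.534 m.
Layer 3: sin θ = p·1781 = 0.5940 → θ = 36.44°; offset = 21.8·tan 36.44° = 16.096 m.
Layer 4: sin θ = p·2720 = 0.9071 → θ = 65.11°; offset = 5.5·tan 65.11° = 11.855 m.
Total horizontal offset = 38.179 m.

38.2 m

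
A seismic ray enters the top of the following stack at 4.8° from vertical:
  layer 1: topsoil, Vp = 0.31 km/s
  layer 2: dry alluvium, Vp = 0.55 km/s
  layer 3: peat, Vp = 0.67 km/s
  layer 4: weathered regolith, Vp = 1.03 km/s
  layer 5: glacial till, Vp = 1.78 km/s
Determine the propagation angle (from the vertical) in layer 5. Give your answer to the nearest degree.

Ray parameter p = sin 4.8° / 0.31 = 2.6993e-01 s/km.
sin θ_5 = p·V_5 = 2.6993e-01 × 1.78 = 0.4805.
θ_5 = 28.72° from the vertical.

29°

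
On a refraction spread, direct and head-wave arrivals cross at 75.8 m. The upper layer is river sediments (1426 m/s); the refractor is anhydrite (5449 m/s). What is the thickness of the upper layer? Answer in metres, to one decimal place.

29.0 m

x_cross = 2h·√((V₂+V₁)/(V₂−V₁)) → h = x_cross / (2·√((V₂+V₁)/(V₂−V₁))).
√((V₂+V₁)/(V₂−V₁)) = √((5449+1426)/(5449−1426)) = 1.3073.
h = 75.8 / (2·1.3073) = 28.99 m.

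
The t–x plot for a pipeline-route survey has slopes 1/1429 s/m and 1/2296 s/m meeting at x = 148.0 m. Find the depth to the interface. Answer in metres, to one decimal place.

h = (x_cross/2)·√((V₂−V₁)/(V₂+V₁)).
(V₂−V₁)/(V₂+V₁) = (2296−1429)/(2296+1429) = 0.2328; √ = 0.4824.
h = (148.0/2)·0.4824 = 35.70 m.

35.7 m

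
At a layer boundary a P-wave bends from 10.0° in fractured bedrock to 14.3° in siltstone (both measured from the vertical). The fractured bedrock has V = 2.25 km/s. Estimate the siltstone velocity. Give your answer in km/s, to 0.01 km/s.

3.20 km/s

Snell's law: sin 10.0°/V₁ = sin 14.3°/V₂.
V₂ = V₁·sin 14.3°/sin 10.0° = 2.25 × 1.4224 = 3.20 km/s.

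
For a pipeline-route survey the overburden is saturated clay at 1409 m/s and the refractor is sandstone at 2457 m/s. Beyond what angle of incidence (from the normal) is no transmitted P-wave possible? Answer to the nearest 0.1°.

At critical incidence the refracted ray runs along the interface (θ₂ = 90°), so sin θ_c = V₁/V₂.
θ_c = arcsin(1409/2457) = arcsin 0.5735 = 34.99°.

35.0°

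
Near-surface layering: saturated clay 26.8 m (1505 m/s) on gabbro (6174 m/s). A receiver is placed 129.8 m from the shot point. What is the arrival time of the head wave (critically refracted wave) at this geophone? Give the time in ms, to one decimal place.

55.6 ms

t = x/V₂ + 2h·√(V₂²−V₁²)/(V₁V₂).
√(V₂²−V₁²) = √(6174²−1505²) = 5987.8 m/s; delay term = 2·26.8·5987.8/(1505·6174) = 0.03454 s.
t = 129.8/6174 + 0.03454 = 0.05556 s.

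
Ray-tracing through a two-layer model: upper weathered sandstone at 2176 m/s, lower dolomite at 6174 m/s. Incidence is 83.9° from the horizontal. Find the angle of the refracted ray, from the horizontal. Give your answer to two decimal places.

72.45°

Angle from the normal: 90° − 83.9° = 6.1°.
sin θ₁/V₁ = sin θ₂/V₂ ⇒ sin θ₂ = 6174·sin 6.1°/2176 = 6174·0.1063/2176 = 0.3015.
θ₂ = sin⁻¹(0.3015) = 17.55° (from vertical).
From the interface: 90° − 17.55° = 72.45°.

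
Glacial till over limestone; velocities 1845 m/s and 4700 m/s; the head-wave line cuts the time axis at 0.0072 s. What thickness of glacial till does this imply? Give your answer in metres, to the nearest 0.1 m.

θ_c = arcsin(1845/4700) = 23.11°; cos θ_c = 0.9197.
tᵢ = 2h cos θ_c/V₁ ⇒ h = tᵢ·V₁/(2 cos θ_c) = 0.0072·1845/(2·0.9197) = 7.22 m.

7.2 m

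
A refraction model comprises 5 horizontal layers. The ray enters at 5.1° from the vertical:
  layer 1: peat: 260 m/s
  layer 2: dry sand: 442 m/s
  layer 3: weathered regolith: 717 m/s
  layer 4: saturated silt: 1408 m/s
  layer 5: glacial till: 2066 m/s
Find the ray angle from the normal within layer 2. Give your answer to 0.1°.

Snell's law across each interface conserves sin θ / V, so sin θ_2 = V_2·sin θ₁/V₁.
sin θ_2 = 442 × sin 5.1° / 260 = 0.1511.
θ_2 = arcsin 0.1511 = 8.69°.

8.7°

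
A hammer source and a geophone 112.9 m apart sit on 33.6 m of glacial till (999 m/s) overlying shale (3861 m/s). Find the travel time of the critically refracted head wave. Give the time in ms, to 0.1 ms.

94.2 ms

θ_c = arcsin(V₁/V₂) = arcsin(999/3861) = 15.00°, cos θ_c = 0.9659.
Intercept time tᵢ = 2h cos θ_c / V₁ = 2·33.6·0.9659/999 = 0.06498 s.
t = x/V₂ + tᵢ = 112.9/3861 + 0.06498 = 0.09422 s.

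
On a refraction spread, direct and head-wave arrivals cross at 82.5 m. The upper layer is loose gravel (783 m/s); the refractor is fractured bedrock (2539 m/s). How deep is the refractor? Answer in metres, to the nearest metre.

30 m

x_cross = 2h·√((V₂+V₁)/(V₂−V₁)) → h = x_cross / (2·√((V₂+V₁)/(V₂−V₁))).
√((V₂+V₁)/(V₂−V₁)) = √((2539+783)/(2539−783)) = 1.3754.
h = 82.5 / (2·1.3754) = 29.99 m.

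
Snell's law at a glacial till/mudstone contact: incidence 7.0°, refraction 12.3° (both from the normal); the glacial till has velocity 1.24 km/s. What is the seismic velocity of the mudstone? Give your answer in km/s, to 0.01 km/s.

2.17 km/s

sin 7.0° = 0.1219; sin 12.3° = 0.2130.
V₂ = V₁·(sin θ₂/sin θ₁) = 1.24·(0.2130/0.1219) = 2.17 km/s.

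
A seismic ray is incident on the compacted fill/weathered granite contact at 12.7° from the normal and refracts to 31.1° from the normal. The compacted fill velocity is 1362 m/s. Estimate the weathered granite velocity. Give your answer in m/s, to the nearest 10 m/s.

3200 m/s

sin 12.7° = 0.2198; sin 31.1° = 0.5165.
V₂ = V₁·(sin θ₂/sin θ₁) = 1362·(0.5165/0.2198) = 3200.05 m/s.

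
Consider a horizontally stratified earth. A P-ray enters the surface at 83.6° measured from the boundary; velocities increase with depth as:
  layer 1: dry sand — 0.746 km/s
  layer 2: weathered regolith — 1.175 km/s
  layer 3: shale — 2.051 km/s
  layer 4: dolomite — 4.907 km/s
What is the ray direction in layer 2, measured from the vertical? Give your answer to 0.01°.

10.11°

From the normal: θ₁ = 90° − 83.6° = 6.4°.
Snell's law across each interface conserves sin θ / V, so sin θ_2 = V_2·sin θ₁/V₁.
sin θ_2 = 1.175 × sin 6.4° / 0.746 = 0.1756.
θ_2 = arcsin 0.1756 = 10.11°.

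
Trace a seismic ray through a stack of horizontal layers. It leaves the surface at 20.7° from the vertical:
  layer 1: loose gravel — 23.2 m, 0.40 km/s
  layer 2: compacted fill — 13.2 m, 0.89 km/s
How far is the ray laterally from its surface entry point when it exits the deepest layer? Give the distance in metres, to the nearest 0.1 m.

25.6 m

Apply Snell's law at each interface; in layer i the horizontal offset is hᵢ·tan θᵢ.
Layer 1: θ = 20.70°; offset = 23.2·tan 20.70° = 8.767 m.
Layer 2: sin θ = 0.89·sin 20.7°/0.40 = 0.7865, θ = 51.86°; offset = 13.2·tan 51.86° = 16.809 m.
Total horizontal offset = 25.576 m.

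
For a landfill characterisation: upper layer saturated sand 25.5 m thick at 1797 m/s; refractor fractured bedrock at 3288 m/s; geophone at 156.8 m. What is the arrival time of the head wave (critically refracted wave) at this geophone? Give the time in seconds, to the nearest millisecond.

θ_c = arcsin(V₁/V₂) = arcsin(1797/3288) = 33.13°, cos θ_c = 0.8374.
Intercept time tᵢ = 2h cos θ_c / V₁ = 2·25.5·0.8374/1797 = 0.02377 s.
t = x/V₂ + tᵢ = 156.8/3288 + 0.02377 = 0.07146 s.

0.071 s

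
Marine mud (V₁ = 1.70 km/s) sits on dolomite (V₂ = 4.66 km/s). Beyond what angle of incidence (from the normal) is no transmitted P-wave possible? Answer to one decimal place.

21.4°

Critical incidence: sin θ_c = V₁/V₂ = 1.70/4.66 = 0.3648.
θ_c = arcsin 0.3648 = 21.40°.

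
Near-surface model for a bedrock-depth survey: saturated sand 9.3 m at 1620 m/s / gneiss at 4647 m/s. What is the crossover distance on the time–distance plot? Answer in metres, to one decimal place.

26.8 m

θ_c = arcsin(1620/4647) = 20.40°, so cos θ_c = 0.9373 and tᵢ = 2h cos θ_c/V₁ = 0.0108 s.
At crossover x/V₁ = x/V₂ + tᵢ ⇒ x = tᵢ/(1/V₁ − 1/V₂) = 0.01076/(6.1728e-04 − 2.1519e-04) = 26.76 m.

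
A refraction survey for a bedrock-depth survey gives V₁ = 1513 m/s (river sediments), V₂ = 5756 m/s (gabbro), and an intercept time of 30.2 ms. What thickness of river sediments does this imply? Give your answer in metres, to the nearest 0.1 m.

θ_c = arcsin(1513/5756) = 15.24°; cos θ_c = 0.9648.
tᵢ = 2h cos θ_c/V₁ ⇒ h = tᵢ·V₁/(2 cos θ_c) = 0.0302·1513/(2·0.9648) = 23.68 m.

23.7 m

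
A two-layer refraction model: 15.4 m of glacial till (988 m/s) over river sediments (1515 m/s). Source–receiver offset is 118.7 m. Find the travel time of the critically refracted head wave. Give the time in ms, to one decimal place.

t = x/V₂ + 2h·√(V₂²−V₁²)/(V₁V₂).
√(V₂²−V₁²) = √(1515²−988²) = 1148.5 m/s; delay term = 2·15.4·1148.5/(988·1515) = 0.02363 s.
t = 118.7/1515 + 0.02363 = 0.10198 s.

102.0 ms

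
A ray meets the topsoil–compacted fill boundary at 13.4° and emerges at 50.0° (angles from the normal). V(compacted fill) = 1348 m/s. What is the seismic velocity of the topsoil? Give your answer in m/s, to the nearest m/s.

sin 13.4° = 0.2317; sin 50.0° = 0.7660.
V₁ = V₂·(sin θ₁/sin θ₂) = 1348·(0.2317/0.7660) = 407.80 m/s.

408 m/s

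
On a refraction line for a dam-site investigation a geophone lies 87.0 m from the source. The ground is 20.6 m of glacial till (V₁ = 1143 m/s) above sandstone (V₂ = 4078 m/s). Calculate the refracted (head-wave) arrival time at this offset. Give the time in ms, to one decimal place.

55.9 ms

t = x/V₂ + 2h·√(V₂²−V₁²)/(V₁V₂).
√(V₂²−V₁²) = √(4078²−1143²) = 3914.5 m/s; delay term = 2·20.6·3914.5/(1143·4078) = 0.03460 s.
t = 87.0/4078 + 0.03460 = 0.05593 s.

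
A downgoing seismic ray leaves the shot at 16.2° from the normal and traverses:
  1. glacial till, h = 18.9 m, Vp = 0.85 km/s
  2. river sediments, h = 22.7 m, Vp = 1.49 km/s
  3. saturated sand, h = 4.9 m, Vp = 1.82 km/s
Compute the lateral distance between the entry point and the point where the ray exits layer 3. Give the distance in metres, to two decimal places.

p = sin θ₁/V₁ = sin 16.2°/0.85 = 3.2822e-01 s/km is conserved through the stack.
Layer 1: θ = 16.20°; offset = 18.9·tan 16.20° = 5.4910 m.
Layer 2: sin θ = p·1.49 = 0.4891 → θ = 29.28°; offset = 22.7·tan 29.28° = 12.7274 m.
Layer 3: sin θ = p·1.82 = 0.5974 → θ = 36.68°; offset = 4.9·tan 36.68° = 3.6499 m.
Σ offsets = 21.8683 m.

21.87 m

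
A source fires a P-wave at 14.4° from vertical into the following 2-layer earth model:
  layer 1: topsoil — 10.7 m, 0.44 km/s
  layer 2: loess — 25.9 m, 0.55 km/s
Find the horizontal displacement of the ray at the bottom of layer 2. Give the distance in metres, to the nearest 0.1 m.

Ray parameter p = sin 14.4° / 0.44 km/s = 5.6520e-01 s/km.
Layer 1: θ = 14.40°; offset = 10.7·tan 14.40° = 2.747 m.
Layer 2: sin θ = p·0.55 = 0.3109 → θ = 18.11°; offset = 25.9·tan 18.11° = 8.471 m.
Total horizontal offset = 11.218 m.

11.2 m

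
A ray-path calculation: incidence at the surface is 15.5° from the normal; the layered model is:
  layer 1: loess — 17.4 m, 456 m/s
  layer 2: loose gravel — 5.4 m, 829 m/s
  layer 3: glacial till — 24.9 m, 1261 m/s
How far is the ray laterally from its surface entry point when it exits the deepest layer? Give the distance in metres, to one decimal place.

35.1 m

Apply Snell's law at each interface; in layer i the horizontal offset is hᵢ·tan θᵢ.
Layer 1: θ = 15.50°; offset = 17.4·tan 15.50° = 4.825 m.
Layer 2: sin θ = 829·sin 15.5°/456 = 0.4858, θ = 29.07°; offset = 5.4·tan 29.07° = 3.002 m.
Layer 3: sin θ = 1261·sin 15.5°/456 = 0.7390, θ = 47.65°; offset = 24.9·tan 47.65° = 27.314 m.
Total horizontal offset = 35.141 m.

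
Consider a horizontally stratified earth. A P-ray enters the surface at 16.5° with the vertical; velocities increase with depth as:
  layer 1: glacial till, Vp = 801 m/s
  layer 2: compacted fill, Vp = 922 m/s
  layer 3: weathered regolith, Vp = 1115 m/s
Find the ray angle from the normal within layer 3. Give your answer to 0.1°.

Snell's law across each interface conserves sin θ / V, so sin θ_3 = V_3·sin θ₁/V₁.
sin θ_3 = 1115 × sin 16.5° / 801 = 0.3954.
θ_3 = arcsin 0.3954 = 23.29°.

23.3°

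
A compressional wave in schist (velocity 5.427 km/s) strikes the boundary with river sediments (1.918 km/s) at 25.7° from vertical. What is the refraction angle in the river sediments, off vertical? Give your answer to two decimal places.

8.82°

sin θ₁/V₁ = sin θ₂/V₂ ⇒ sin θ₂ = 1.918·sin 25.7°/5.427 = 1.918·0.4337/5.427 = 0.1533.
θ₂ = sin⁻¹(0.1533) = 8.82° (from vertical).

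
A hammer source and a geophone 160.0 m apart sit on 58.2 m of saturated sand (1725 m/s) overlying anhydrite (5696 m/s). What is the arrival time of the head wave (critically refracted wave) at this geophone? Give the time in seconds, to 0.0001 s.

θ_c = arcsin(V₁/V₂) = arcsin(1725/5696) = 17.63°, cos θ_c = 0.9530.
Intercept time tᵢ = 2h cos θ_c / V₁ = 2·58.2·0.9530/1725 = 0.06431 s.
t = x/V₂ + tᵢ = 160.0/5696 + 0.06431 = 0.09240 s.

0.0924 s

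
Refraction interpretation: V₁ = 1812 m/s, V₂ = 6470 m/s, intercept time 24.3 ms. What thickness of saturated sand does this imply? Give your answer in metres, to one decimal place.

22.9 m

h = tᵢ·V₁·V₂ / (2·√(V₂²−V₁²)).
√(V₂²−V₁²) = √(6470² − 1812²) = 6211.1 m/s.
h = 0.0243 s × 1812 × 6470 / (2 × 6211.1) = 22.93 m.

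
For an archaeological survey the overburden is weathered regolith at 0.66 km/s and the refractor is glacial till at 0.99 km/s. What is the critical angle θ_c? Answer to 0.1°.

41.8°

Critical incidence: sin θ_c = V₁/V₂ = 0.66/0.99 = 0.6667.
θ_c = arcsin 0.6667 = 41.81°.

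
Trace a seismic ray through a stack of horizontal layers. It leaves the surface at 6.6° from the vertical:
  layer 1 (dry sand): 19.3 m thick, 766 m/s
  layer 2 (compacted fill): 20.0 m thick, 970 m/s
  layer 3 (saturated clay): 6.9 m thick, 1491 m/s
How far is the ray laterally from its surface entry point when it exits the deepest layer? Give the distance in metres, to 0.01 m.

6.76 m

Apply Snell's law at each interface; in layer i the horizontal offset is hᵢ·tan θᵢ.
Layer 1: θ = 6.60°; offset = 19.3·tan 6.60° = 2.2331 m.
Layer 2: sin θ = 970·sin 6.6°/766 = 0.1455, θ = 8.37°; offset = 20.0·tan 8.37° = 2.9423 m.
Layer 3: sin θ = 1491·sin 6.6°/766 = 0.2237, θ = 12.93°; offset = 6.9·tan 12.93° = 1.5838 m.
Summing the layer offsets gives 6.7592 m.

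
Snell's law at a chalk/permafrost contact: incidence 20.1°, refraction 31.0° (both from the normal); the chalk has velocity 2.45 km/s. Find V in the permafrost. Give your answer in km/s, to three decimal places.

Snell's law: sin 20.1°/V₁ = sin 31.0°/V₂.
V₂ = V₁·sin 31.0°/sin 20.1° = 2.45 × 1.4987 = 3.672 km/s.

3.672 km/s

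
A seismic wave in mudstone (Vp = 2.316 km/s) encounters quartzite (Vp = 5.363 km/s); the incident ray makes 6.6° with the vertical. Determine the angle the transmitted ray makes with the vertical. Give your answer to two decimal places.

sin θ₁/V₁ = sin θ₂/V₂ ⇒ sin θ₂ = 5.363·sin 6.6°/2.316 = 5.363·0.1149/2.316 = 0.2662.
θ₂ = arcsin 0.2662 = 15.44° from the normal.

15.44°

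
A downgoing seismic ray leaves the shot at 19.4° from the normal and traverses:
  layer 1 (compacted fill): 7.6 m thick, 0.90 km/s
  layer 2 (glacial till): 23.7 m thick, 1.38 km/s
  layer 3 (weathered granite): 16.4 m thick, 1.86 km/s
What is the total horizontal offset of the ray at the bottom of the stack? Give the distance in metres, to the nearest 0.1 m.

p = sin θ₁/V₁ = sin 19.4°/0.90 = 3.6907e-01 s/km is conserved through the stack.
Layer 1: θ = 19.40°; offset = 7.6·tan 19.40° = 2.676 m.
Layer 2: sin θ = p·1.38 = 0.5093 → θ = 30.62°; offset = 23.7·tan 30.62° = 14.026 m.
Layer 3: sin θ = p·1.86 = 0.6865 → θ = 43.35°; offset = 16.4·tan 43.35° = 15.482 m.
Σ offsets = 32.185 m.

32.2 m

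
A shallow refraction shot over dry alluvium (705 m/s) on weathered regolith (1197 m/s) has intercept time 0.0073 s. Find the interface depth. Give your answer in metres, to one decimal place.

h = tᵢ·V₁·V₂ / (2·√(V₂²−V₁²)).
√(V₂²−V₁²) = √(1197² − 705²) = 967.4 m/s.
h = 0.0073 s × 705 × 1197 / (2 × 967.4) = 3.18 m.

3.2 m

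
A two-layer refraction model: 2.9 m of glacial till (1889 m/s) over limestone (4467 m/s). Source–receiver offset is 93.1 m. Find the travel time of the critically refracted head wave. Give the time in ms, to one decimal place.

23.6 ms

t = x/V₂ + 2h·√(V₂²−V₁²)/(V₁V₂).
√(V₂²−V₁²) = √(4467²−1889²) = 4047.9 m/s; delay term = 2·2.9·4047.9/(1889·4467) = 0.00278 s.
t = 93.1/4467 + 0.00278 = 0.02362 s.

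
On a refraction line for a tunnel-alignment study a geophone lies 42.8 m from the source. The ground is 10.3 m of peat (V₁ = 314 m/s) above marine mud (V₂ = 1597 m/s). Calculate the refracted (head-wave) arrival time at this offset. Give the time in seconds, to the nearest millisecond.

0.091 s

t = x/V₂ + 2h·√(V₂²−V₁²)/(V₁V₂).
√(V₂²−V₁²) = √(1597²−314²) = 1565.8 m/s; delay term = 2·10.3·1565.8/(314·1597) = 0.06432 s.
t = 42.8/1597 + 0.06432 = 0.09112 s.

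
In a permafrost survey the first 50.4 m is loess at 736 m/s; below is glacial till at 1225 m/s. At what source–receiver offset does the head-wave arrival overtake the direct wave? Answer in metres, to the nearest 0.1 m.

θ_c = arcsin(736/1225) = 36.93°, so cos θ_c = 0.7994 and tᵢ = 2h cos θ_c/V₁ = 0.1095 s.
At crossover x/V₁ = x/V₂ + tᵢ ⇒ x = tᵢ/(1/V₁ − 1/V₂) = 0.10948/(1.3587e-03 − 8.1633e-04) = 201.86 m.

201.9 m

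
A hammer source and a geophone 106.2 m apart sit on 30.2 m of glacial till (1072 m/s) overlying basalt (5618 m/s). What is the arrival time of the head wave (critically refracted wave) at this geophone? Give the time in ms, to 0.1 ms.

74.2 ms

t = x/V₂ + 2h·√(V₂²−V₁²)/(V₁V₂).
√(V₂²−V₁²) = √(5618²−1072²) = 5514.8 m/s; delay term = 2·30.2·5514.8/(1072·5618) = 0.05531 s.
t = 106.2/5618 + 0.05531 = 0.07421 s.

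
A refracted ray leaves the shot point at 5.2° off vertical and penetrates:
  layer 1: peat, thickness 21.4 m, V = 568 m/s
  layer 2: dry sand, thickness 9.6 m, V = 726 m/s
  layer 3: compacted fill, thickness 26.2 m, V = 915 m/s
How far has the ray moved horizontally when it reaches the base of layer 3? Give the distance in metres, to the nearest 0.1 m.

Apply Snell's law at each interface; in layer i the horizontal offset is hᵢ·tan θᵢ.
Layer 1: θ = 5.20°; offset = 21.4·tan 5.20° = 1.948 m.
Layer 2: sin θ = 726·sin 5.2°/568 = 0.1158, θ = 6.65°; offset = 9.6·tan 6.65° = 1.120 m.
Layer 3: sin θ = 915·sin 5.2°/568 = 0.1460, θ = 8.40°; offset = 26.2·tan 8.40° = 3.867 m.
Total horizontal offset = 6.934 m.

6.9 m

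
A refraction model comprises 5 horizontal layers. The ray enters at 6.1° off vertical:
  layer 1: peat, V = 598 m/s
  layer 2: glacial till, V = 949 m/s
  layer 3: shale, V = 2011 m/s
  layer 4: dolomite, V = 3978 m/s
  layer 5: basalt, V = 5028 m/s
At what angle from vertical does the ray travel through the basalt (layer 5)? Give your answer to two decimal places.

63.31°

Snell's law across each interface conserves sin θ / V, so sin θ_5 = V_5·sin θ₁/V₁.
sin θ_5 = 5028 × sin 6.1° / 598 = 0.8935.
θ_5 = arcsin 0.8935 = 63.31°.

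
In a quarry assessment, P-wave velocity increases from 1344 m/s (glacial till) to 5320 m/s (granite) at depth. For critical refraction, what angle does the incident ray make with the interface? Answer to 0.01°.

75.37°

Critical incidence: sin θ_c = V₁/V₂ = 1344/5320 = 0.2526.
θ_c = arcsin 0.2526 = 14.63°.
Measured from the interface: 90° − 14.63° = 75.37°.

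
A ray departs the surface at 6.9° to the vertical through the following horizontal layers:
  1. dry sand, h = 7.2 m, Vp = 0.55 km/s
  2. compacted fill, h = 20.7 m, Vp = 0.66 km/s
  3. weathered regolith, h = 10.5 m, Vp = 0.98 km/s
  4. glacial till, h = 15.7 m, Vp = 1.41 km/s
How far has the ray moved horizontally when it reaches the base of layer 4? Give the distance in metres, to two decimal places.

11.27 m

Apply Snell's law at each interface; in layer i the horizontal offset is hᵢ·tan θᵢ.
Layer 1: θ = 6.90°; offset = 7.2·tan 6.90° = 0.8713 m.
Layer 2: sin θ = 0.66·sin 6.9°/0.55 = 0.1442, θ = 8.29°; offset = 20.7·tan 8.29° = 3.0157 m.
Layer 3: sin θ = 0.98·sin 6.9°/0.55 = 0.2141, θ = 12.36°; offset = 10.5·tan 12.36° = 2.3010 m.
Layer 4: sin θ = 1.41·sin 6.9°/0.55 = 0.3080, θ = 17.94°; offset = 15.7·tan 17.94° = 5.0825 m.
Σ offsets = 11.2704 m.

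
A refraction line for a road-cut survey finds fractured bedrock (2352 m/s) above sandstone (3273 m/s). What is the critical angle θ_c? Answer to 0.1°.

At critical incidence the refracted ray runs along the interface (θ₂ = 90°), so sin θ_c = V₁/V₂.
θ_c = arcsin(2352/3273) = arcsin 0.7186 = 45.94°.

45.9°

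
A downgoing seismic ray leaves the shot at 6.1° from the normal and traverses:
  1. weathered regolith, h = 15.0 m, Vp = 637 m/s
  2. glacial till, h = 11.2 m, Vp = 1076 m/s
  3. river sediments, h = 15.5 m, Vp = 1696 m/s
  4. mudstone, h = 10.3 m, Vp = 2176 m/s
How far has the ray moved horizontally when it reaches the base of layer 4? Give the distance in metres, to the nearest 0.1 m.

12.2 m

Apply Snell's law at each interface; in layer i the horizontal offset is hᵢ·tan θᵢ.
Layer 1: θ = 6.10°; offset = 15.0·tan 6.10° = 1.603 m.
Layer 2: sin θ = 1076·sin 6.1°/637 = 0.1795, θ = 10.34°; offset = 11.2·tan 10.34° = 2.044 m.
Layer 3: sin θ = 1696·sin 6.1°/637 = 0.2829, θ = 16.43°; offset = 15.5·tan 16.43° = 4.572 m.
Layer 4: sin θ = 2176·sin 6.1°/637 = 0.3630, θ = 21.28°; offset = 10.3·tan 21.28° = 4.013 m.
Total horizontal offset = 12.231 m.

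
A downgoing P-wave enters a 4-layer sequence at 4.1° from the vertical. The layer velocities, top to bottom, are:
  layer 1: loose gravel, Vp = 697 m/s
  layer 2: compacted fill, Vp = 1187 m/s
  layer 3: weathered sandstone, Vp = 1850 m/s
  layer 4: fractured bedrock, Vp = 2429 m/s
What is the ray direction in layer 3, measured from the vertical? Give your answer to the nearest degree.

Ray parameter p = sin 4.1° / 697 = 1.0258e-04 s/m.
sin θ_3 = p·V_3 = 1.0258e-04 × 1850 = 0.1898.
θ_3 = arcsin 0.1898 = 10.94°.

11°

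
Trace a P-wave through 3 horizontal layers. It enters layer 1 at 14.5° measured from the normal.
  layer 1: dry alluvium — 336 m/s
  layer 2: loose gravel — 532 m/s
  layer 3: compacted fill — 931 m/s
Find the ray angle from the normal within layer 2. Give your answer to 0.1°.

Snell's law across each interface conserves sin θ / V, so sin θ_2 = V_2·sin θ₁/V₁.
sin θ_2 = 532 × sin 14.5° / 336 = 0.3964.
θ_2 = arcsin 0.3964 = 23.36°.

23.4°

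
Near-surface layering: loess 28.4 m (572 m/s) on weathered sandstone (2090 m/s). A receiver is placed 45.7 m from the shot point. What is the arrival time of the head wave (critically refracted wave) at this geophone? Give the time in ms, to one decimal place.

117.4 ms

t = x/V₂ + 2h·√(V₂²−V₁²)/(V₁V₂).
√(V₂²−V₁²) = √(2090²−572²) = 2010.2 m/s; delay term = 2·28.4·2010.2/(572·2090) = 0.09551 s.
t = 45.7/2090 + 0.09551 = 0.11738 s.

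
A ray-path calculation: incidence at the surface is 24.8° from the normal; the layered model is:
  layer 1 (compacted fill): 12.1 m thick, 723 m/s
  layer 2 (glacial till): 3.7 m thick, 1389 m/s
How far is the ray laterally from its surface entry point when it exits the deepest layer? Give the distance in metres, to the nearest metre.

Apply Snell's law at each interface; in layer i the horizontal offset is hᵢ·tan θᵢ.
Layer 1: θ = 24.80°; offset = 12.1·tan 24.80° = 5.591 m.
Layer 2: sin θ = 1389·sin 24.8°/723 = 0.8058, θ = 53.69°; offset = 3.7·tan 53.69° = 5.035 m.
Summing the layer offsets gives 10.626 m.

11 m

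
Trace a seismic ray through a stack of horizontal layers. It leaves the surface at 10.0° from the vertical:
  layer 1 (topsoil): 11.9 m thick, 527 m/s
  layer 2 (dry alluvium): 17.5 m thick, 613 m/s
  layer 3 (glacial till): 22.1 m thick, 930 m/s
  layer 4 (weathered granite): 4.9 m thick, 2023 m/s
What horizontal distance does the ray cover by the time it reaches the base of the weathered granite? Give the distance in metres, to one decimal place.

p = sin θ₁/V₁ = sin 10.0°/527 = 3.2950e-04 s/m is conserved through the stack.
Layer 1: θ = 10.00°; offset = 11.9·tan 10.00° = 2.098 m.
Layer 2: sin θ = p·613 = 0.2020 → θ = 11.65°; offset = 17.5·tan 11.65° = 3.609 m.
Layer 3: sin θ = p·930 = 0.3064 → θ = 17.84°; offset = 22.1·tan 17.84° = 7.115 m.
Layer 4: sin θ = p·2023 = 0.6666 → θ = 41.80°; offset = 4.9·tan 41.80° = 4.382 m.
Total horizontal offset = 17.204 m.

17.2 m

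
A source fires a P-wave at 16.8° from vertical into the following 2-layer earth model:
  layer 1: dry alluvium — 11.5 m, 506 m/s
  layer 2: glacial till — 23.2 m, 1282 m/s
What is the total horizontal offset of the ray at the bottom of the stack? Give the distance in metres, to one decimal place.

p = sin θ₁/V₁ = sin 16.8°/506 = 5.7121e-04 s/m is conserved through the stack.
Layer 1: θ = 16.80°; offset = 11.5·tan 16.80° = 3.472 m.
Layer 2: sin θ = p·1282 = 0.7323 → θ = 47.08°; offset = 23.2·tan 47.08° = 24.948 m.
Σ offsets = 28.420 m.

28.4 m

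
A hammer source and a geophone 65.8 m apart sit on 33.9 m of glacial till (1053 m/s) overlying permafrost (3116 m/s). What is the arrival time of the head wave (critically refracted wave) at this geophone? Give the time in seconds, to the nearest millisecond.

0.082 s

t = x/V₂ + 2h·√(V₂²−V₁²)/(V₁V₂).
√(V₂²−V₁²) = √(3116²−1053²) = 2932.7 m/s; delay term = 2·33.9·2932.7/(1053·3116) = 0.06060 s.
t = 65.8/3116 + 0.06060 = 0.08172 s.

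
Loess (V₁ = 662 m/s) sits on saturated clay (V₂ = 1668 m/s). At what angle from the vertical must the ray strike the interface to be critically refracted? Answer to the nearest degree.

Critical incidence: sin θ_c = V₁/V₂ = 662/1668 = 0.3969.
θ_c = arcsin 0.3969 = 23.38°.

23°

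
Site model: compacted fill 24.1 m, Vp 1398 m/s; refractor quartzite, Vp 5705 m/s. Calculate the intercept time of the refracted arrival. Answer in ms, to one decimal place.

33.4 ms

tᵢ = 2h·√(V₂²−V₁²)/(V₁V₂).
√(V₂²−V₁²) = √(5705²−1398²) = 5531.1 m/s.
tᵢ = 2·24.1·5531.1/(1398·5705) = 0.03343 s.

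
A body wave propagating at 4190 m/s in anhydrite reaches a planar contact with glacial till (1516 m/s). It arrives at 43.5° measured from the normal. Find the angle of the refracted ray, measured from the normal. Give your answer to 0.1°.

sin θ₁/V₁ = sin θ₂/V₂ ⇒ sin θ₂ = 1516·sin 43.5°/4190 = 1516·0.6884/4190 = 0.2491.
θ₂ = arcsin 0.2491 = 14.42° from the normal.

14.4°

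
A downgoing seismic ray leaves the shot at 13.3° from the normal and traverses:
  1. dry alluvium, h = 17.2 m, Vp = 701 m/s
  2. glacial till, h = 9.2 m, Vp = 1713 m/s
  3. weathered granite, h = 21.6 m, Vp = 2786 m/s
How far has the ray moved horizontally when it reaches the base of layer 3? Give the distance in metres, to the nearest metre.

59 m

Apply Snell's law at each interface; in layer i the horizontal offset is hᵢ·tan θᵢ.
Layer 1: θ = 13.30°; offset = 17.2·tan 13.30° = 4.066 m.
Layer 2: sin θ = 1713·sin 13.3°/701 = 0.5622, θ = 34.21°; offset = 9.2·tan 34.21° = 6.254 m.
Layer 3: sin θ = 2786·sin 13.3°/701 = 0.9143, θ = 66.11°; offset = 21.6·tan 66.11° = 48.755 m.
Σ offsets = 59.075 m.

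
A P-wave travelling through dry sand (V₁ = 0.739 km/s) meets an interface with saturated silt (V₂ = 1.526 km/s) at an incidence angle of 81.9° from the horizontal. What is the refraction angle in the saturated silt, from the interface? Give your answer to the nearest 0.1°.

Convert to the normal: θ₁ = 90° − 81.9° = 8.1°.
sin θ₁/V₁ = sin θ₂/V₂ ⇒ sin θ₂ = 1.526·sin 8.1°/0.739 = 1.526·0.1409/0.739 = 0.2910.
θ₂ = sin⁻¹(0.2910) = 16.92° (from vertical).
From the interface: 90° − 16.92° = 73.08°.

73.1°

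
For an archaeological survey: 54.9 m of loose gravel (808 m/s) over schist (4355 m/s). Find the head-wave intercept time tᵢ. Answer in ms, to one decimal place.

θ_c = arcsin(V₁/V₂) = arcsin(808/4355) = 10.69°; cos θ_c = 0.9826.
tᵢ = 2h·cos θ_c / V₁ = 2·54.9·0.9826 / 808 = 0.13353 s.

133.5 ms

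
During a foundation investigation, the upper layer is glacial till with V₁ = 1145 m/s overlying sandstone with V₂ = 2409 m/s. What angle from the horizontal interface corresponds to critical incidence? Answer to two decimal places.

Critical incidence: sin θ_c = V₁/V₂ = 1145/2409 = 0.4753.
θ_c = arcsin 0.4753 = 28.38°.
Measured from the interface: 90° − 28.38° = 61.62°.

61.62°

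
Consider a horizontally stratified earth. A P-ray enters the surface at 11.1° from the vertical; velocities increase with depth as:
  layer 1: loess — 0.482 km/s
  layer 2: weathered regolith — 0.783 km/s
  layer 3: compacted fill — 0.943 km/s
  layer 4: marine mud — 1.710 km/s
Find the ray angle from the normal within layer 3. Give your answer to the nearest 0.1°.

22.1°

Ray parameter p = sin 11.1° / 0.482 = 3.9942e-01 s/km.
sin θ_3 = p·V_3 = 3.9942e-01 × 0.943 = 0.3767.
θ_3 = 22.13° from the vertical.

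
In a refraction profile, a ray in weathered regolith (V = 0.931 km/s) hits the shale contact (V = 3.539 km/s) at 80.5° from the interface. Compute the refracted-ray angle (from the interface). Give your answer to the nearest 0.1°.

51.1°

Angle from the normal: 90° − 80.5° = 9.5°.
Snell's law: sin θ₂ = (V₂/V₁)·sin θ₁ = (3.539/0.931)·sin 9.5° = 0.6274.
θ₂ = sin⁻¹(0.6274) = 38.86° (from vertical).
From the interface: 90° − 38.86° = 51.14°.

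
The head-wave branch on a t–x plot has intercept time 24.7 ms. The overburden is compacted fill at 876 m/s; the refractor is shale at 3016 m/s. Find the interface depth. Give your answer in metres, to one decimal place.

11.3 m

h = tᵢ·V₁·V₂ / (2·√(V₂²−V₁²)).
√(V₂²−V₁²) = √(3016² − 876²) = 2886.0 m/s.
h = 0.0247 s × 876 × 3016 / (2 × 2886.0) = 11.31 m.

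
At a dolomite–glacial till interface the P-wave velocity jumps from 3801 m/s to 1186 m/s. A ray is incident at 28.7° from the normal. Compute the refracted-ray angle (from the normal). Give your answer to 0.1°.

sin θ₁/V₁ = sin θ₂/V₂ ⇒ sin θ₂ = 1186·sin 28.7°/3801 = 1186·0.4802/3801 = 0.1498.
θ₂ = sin⁻¹(0.1498) = 8.62° (from vertical).

8.6°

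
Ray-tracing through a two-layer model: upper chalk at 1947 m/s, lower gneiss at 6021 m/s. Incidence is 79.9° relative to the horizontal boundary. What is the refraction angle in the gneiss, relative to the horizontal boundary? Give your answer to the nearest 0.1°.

Angle from the normal: 90° − 79.9° = 10.1°.
sin θ₁/V₁ = sin θ₂/V₂ ⇒ sin θ₂ = 6021·sin 10.1°/1947 = 6021·0.1754/1947 = 0.5423.
θ₂ = arcsin 0.5423 = 32.84° from the normal.
From the interface: 90° − 32.84° = 57.16°.

57.2°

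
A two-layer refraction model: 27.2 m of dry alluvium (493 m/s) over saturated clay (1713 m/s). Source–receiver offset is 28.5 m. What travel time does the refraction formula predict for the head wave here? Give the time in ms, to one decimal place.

t = x/V₂ + 2h·√(V₂²−V₁²)/(V₁V₂).
√(V₂²−V₁²) = √(1713²−493²) = 1640.5 m/s; delay term = 2·27.2·1640.5/(493·1713) = 0.10568 s.
t = 28.5/1713 + 0.10568 = 0.12231 s.

122.3 ms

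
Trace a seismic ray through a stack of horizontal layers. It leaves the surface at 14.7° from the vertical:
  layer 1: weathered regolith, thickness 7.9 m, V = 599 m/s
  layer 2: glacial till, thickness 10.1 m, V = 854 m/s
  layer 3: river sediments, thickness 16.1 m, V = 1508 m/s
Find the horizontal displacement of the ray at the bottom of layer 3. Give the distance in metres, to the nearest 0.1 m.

19.4 m

Apply Snell's law at each interface; in layer i the horizontal offset is hᵢ·tan θᵢ.
Layer 1: θ = 14.70°; offset = 7.9·tan 14.70° = 2.073 m.
Layer 2: sin θ = 854·sin 14.7°/599 = 0.3618, θ = 21.21°; offset = 10.1·tan 21.21° = 3.920 m.
Layer 3: sin θ = 1508·sin 14.7°/599 = 0.6388, θ = 39.71°; offset = 16.1·tan 39.71° = 13.369 m.
Σ offsets = 19.361 m.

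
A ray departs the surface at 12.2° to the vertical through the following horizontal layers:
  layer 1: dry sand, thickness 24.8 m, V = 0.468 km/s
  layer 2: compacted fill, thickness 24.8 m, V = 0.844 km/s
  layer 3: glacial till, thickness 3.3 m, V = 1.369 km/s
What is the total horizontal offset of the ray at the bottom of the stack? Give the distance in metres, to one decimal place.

18.2 m

p = sin θ₁/V₁ = sin 12.2°/0.468 = 4.5155e-01 s/km is conserved through the stack.
Layer 1: θ = 12.20°; offset = 24.8·tan 12.20° = 5.362 m.
Layer 2: sin θ = p·0.844 = 0.3811 → θ = 22.40°; offset = 24.8·tan 22.40° = 10.223 m.
Layer 3: sin θ = p·1.369 = 0.6182 → θ = 38.18°; offset = 3.3·tan 38.18° = 2.595 m.
Summing the layer offsets gives 18.180 m.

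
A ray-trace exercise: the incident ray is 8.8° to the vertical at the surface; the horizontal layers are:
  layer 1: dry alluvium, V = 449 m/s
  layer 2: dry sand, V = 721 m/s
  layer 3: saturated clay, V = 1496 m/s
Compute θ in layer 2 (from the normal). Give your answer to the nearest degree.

Snell's law across each interface conserves sin θ / V, so sin θ_2 = V_2·sin θ₁/V₁.
sin θ_2 = 721 × sin 8.8° / 449 = 0.2457.
θ_2 = 14.22° from the vertical.

14°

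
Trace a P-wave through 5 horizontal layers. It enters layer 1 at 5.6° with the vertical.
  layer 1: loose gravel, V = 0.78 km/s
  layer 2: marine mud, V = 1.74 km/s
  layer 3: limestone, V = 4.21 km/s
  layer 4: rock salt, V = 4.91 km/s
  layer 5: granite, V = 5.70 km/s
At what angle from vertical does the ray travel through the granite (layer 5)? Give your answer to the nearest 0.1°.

Ray parameter p = sin 5.6° / 0.78 = 1.2511e-01 s/km.
sin θ_5 = p·V_5 = 1.2511e-01 × 5.70 = 0.7131.
θ_5 = arcsin 0.7131 = 45.49°.

45.5°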